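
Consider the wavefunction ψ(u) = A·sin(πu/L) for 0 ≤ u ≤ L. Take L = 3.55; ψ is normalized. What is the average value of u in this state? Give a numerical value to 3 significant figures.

The expectation value is the |ψ|²-weighted average of u: ∫ u|ψ|² du.
The ratio of the moment integral to the normalization integral gives ⟨u⟩ = L/2.
Putting L = 3.55 gives 1.775.

⟨u⟩ ≈ 1.78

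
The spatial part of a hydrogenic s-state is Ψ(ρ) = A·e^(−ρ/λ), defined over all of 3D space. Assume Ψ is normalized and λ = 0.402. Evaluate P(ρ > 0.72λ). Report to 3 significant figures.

P ≈ 0.824

P = ∫ |Ψ|² 4πρ² dρ over ρ > 0.72λ.
The full normalization integral is A²·[π·λ^3] = 1, fixing A².
Substituting u = ρ/λ, A², 4π and the length scale all cancel in the ratio: P = ∫_{0.72}^{∞} u^2·e^(-2·u) du / ∫_{0}^{∞} u^2·e^(-2·u) du.
With ∫ u^2·e^(-2·u) du = -(2·u^2 + 2·u + 1)·e^(-2·u)/4 + C, the region integral is 2173·e^(-36/25)/2500 and the full one is 1/4.
Taking the ratio yields P = 0.8238.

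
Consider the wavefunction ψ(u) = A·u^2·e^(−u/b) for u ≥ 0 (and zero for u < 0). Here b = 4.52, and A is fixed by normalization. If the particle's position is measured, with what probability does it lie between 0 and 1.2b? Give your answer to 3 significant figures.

|ψ|² is the probability density, so P = ∫_{0}^{1.2b} |ψ|² du.
With A² fixed by ∫|ψ|² = 1, i.e. A² = (3·b^5/4)^(−1), substitute and integrate.
Let t = u/b; then A² and the length scale cancel, so P = ∫_{0}^{1.2} t^4·e^(-2·t) dt ÷ ∫_{0}^{∞} t^4·e^(-2·t) dt.
Using ∫ t^4·e^(-2·t) dt = -(t^4/2 + t^3 + 3·t^2/2 + 3·t/2 + 3/4)·e^(-2·t), the numerator is ≈ 0.071901 and the denominator is 3/4.
This works out to P = 0.09587.

P ≈ 0.0959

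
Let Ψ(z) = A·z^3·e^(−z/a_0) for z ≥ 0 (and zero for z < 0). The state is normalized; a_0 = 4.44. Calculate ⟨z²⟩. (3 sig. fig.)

The expectation value is the |Ψ|²-weighted average of z^2: ∫ z^2|Ψ|² dz.
Evaluating both integrals, ⟨z²⟩ = 14·a_0^2.
With a_0 = 4.44, ⟨z^2⟩ = 276.0.

⟨z^2⟩ ≈ 276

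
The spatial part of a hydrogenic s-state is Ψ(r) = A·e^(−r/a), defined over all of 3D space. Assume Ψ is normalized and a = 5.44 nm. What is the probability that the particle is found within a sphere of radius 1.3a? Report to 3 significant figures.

P = ∫ |Ψ|² 4πr² dr over r ≤ 1.3a.
A² is fixed by ∫₀^∞ 4πr²|Ψ|² dr = 1, i.e. A² = (π·a^3)^(−1).
Let u = r/a; then A², 4π and the length scale all cancel, so P = ∫_{0}^{1.3} u^2·e^(-2·u) du ÷ ∫_{0}^{∞} u^2·e^(-2·u) du.
Using ∫ u^2·e^(-2·u) du = -(2·u^2 + 2·u + 1)·e^(-2·u)/4, the numerator is 1/4 - 349·e^(-13/5)/200 and the denominator is 1/4.
Taking the ratio yields P = 0.4816.

P ≈ 0.482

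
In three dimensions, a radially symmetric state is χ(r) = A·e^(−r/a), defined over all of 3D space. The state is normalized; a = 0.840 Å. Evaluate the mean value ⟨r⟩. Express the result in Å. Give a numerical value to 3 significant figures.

⟨r⟩ ≈ 1.26 Å

The expectation value is the |χ|²-weighted average of r: ∫ r|χ|² 4πr² dr.
Using ∫₀^∞ rⁿ e^(−αr) dr = n!/αⁿ⁺¹, the ratio of the moment integral to the normalization integral gives ⟨r⟩ = 3·a/2.
Putting a = 0.840 gives 1.260.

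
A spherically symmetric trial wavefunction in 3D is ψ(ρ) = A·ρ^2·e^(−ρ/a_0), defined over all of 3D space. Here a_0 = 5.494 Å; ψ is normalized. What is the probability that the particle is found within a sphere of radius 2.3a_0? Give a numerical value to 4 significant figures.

Integrate the radial probability density 4πρ²|ψ|² over ρ ≤ 2.3a_0.
A² is fixed by ∫₀^∞ 4πρ²|ψ|² dρ = 1, i.e. A² = (45·π·a_0^7/2)^(−1).
Let u = ρ/a_0; then A², 4π and the length scale all cancel, so P = ∫_{0}^{2.3} u^6·e^(-2·u) du ÷ ∫_{0}^{∞} u^6·e^(-2·u) du.
Using ∫ u^6·e^(-2·u) du = -(4·u^6 + 12·u^5 + 30·u^4 + 60·u^3 + 90·u^2 + 90·u + 45)·e^(-2·u)/8, the numerator is ≈ 1.02359 and the denominator is 45/8.
The region integral divided by the full integral gives P = 0.18197.

P ≈ 0.1820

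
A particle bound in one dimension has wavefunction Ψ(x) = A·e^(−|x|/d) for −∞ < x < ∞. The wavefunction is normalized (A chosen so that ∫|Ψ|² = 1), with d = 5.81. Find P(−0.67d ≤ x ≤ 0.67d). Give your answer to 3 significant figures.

P ≈ 0.738

The probability is P = ∫ |Ψ|² dx over [−0.67d, 0.67d].
The normalization integral ∫|Ψ|²dx over the whole domain equals d·A², and A² cancels in the ratio.
By symmetry take twice the x ≥ 0 contribution in numerator and denominator; the 2's cancel. Let u = x/d; then A² and the length scale cancel, so P = ∫_{0}^{0.67} e^(-2·u) du ÷ ∫_{0}^{∞} e^(-2·u) du.
With ∫ e^(-2·u) du = -e^(-2·u)/2 + C, the region integral is 1/2 - e^(-67/50)/2 and the full one is 1/2.
This works out to P = 0.7382.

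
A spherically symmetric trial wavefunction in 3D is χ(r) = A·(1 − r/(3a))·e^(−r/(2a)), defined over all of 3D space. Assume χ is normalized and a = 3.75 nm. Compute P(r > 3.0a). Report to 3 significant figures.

P ≈ 0.647

P = ∫ |χ|² 4πr² dr over r > 3.0a.
Normalization gives A² = 1/(8·π·a^3/3).
Let u = r/a; then A², 4π and the length scale all cancel, so P = ∫_{3.0}^{∞} u^2·(1 - u/3)^2·e^(-u) du ÷ ∫_{0}^{∞} u^2·(1 - u/3)^2·e^(-u) du.
With ∫ u^2·(1 - u/3)^2·e^(-u) du = (-u^4 + 2·u^3 - 3·u^2 - 6·u - 6)·e^(-u)/9 + C, the region integral is 26·e^(-3)/3 and the full one is 2/3.
Taking the ratio yields P = 0.6472.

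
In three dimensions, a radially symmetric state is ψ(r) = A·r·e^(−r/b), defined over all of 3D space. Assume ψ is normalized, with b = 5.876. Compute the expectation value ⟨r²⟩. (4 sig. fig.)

By definition ⟨r²⟩ = ∫ r^2 |ψ(r)|² 4πr² dr.
Recall ∫₀^∞ r^m e^(−r/β) dr = m!·β^(m+1), evaluating both integrals, ⟨r²⟩ = 15·b^2/2.
With b = 5.876, ⟨r^2⟩ = 258.96.

⟨r^2⟩ ≈ 259.0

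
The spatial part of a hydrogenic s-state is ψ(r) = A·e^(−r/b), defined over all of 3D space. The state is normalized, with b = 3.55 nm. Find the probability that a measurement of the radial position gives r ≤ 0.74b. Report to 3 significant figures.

P ≈ 0.186

With dV = 4πr²dr, the probability is ∫|ψ|² dV over r ≤ 0.74b.
Normalization gives A² = 1/(π·b^3).
Substituting u = r/b, A², 4π and the length scale all cancel in the ratio: P = ∫_{0}^{0.74} u^2·e^(-2·u) du / ∫_{0}^{∞} u^2·e^(-2·u) du.
Using ∫ u^2·e^(-2·u) du = -(2·u^2 + 2·u + 1)·e^(-2·u)/4, the numerator is 1/4 - 4469·e^(-37/25)/5000 and the denominator is 1/4.
This evaluates to P = 0.1861.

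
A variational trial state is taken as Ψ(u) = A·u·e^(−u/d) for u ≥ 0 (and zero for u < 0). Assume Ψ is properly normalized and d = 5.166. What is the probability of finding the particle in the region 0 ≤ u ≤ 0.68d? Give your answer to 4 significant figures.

P ≈ 0.1569

|Ψ|² is the probability density, so P = ∫_{0}^{0.68d} |Ψ|² du.
Since A² = 1/(d^3/4), this is the region integral divided by the full normalization integral.
In terms of t = u/d (A² and the length scale cancel between numerator and denominator), P = [∫_{0}^{0.68} t^2·e^(-2·t) dt] / [∫_{0}^{∞} t^2·e^(-2·t) dt].
An antiderivative of t^2·e^(-2·t) is -(2·t^2 + 2·t + 1)·e^(-2·t)/4; evaluating from 0 to 0.68 gives 1/4 - 2053·e^(-34/25)/2500, while the full integral is 1/4.
Evaluating gives P = 0.15692.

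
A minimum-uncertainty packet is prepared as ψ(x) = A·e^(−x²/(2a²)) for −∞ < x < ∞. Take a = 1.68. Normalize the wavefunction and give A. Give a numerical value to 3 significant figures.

Require ∫ |ψ|² dx = 1 over the whole domain.
With ∫_{−∞}^{∞} x^(2m) e^(−αx²) dx = (2m−1)!!·√π / (2^m α^(m+1/2)), with ψ = A·e^(−x²/(2a²)), the integral evaluates to A²·[√(π)·a].
Setting this equal to 1 gives A² = 1/(√(π)·a).
Substituting a = 1.68 gives A² = 0.3358, so A = 0.5795.

A ≈ 0.580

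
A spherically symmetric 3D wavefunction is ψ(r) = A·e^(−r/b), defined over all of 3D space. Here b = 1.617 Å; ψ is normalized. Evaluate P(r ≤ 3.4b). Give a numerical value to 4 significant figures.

P ≈ 0.9656

With dV = 4πr²dr, the probability is ∫|ψ|² dV over r ≤ 3.4b.
Normalization gives A² = 1/(π·b^3).
Substituting u = r/b, A², 4π and the length scale all cancel in the ratio: P = ∫_{0}^{3.4} u^2·e^(-2·u) du / ∫_{0}^{∞} u^2·e^(-2·u) du.
With ∫ u^2·e^(-2·u) du = -(2·u^2 + 2·u + 1)·e^(-2·u)/4 + C, the region integral is 1/4 - 773·e^(-34/5)/100 and the full one is 1/4.
This evaluates to P = 0.96556.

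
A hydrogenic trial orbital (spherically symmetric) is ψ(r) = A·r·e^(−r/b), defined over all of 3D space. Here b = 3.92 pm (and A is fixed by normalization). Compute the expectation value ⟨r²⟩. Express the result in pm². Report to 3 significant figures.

⟨r^2⟩ ≈ 115 pm^2

The expectation value is the |ψ|²-weighted average of r^2: ∫ r^2|ψ|² 4πr² dr.
With ∫₀^∞ r^6 e^(−αr) dr = 6!/α^7, since the A² factors cancel between numerator and denominator, ⟨r²⟩ = 15·b^2/2.
Putting b = 3.92 gives 115.2.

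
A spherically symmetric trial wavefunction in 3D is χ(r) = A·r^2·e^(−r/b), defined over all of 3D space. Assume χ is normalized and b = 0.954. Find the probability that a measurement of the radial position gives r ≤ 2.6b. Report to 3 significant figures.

P ≈ 0.268

Integrate the radial probability density 4πr²|χ|² over r ≤ 2.6b.
The full normalization integral is A²·[45·π·b^7/2] = 1, fixing A².
Substituting u = r/b, A², 4π and the length scale all cancel in the ratio: P = ∫_{0}^{2.6} u^6·e^(-2·u) du / ∫_{0}^{∞} u^6·e^(-2·u) du.
Using ∫ u^6·e^(-2·u) du = -(4·u^6 + 12·u^5 + 30·u^4 + 60·u^3 + 90·u^2 + 90·u + 45)·e^(-2·u)/8, the numerator is ≈ 1.5053 and the denominator is 45/8.
This evaluates to P = 0.2676.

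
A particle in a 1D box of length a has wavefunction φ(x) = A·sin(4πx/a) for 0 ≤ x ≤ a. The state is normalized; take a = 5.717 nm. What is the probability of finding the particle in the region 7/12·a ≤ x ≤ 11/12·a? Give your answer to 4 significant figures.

|φ|² is the probability density, so P = ∫_{7/12·a}^{11/12·a} |φ|² dx.
Since A² = 1/(a/2), this is the region integral divided by the full normalization integral.
In terms of u = x/a (A² and the length scale cancel between numerator and denominator), P = [∫_{7/12}^{11/12} sin(4·π·u)^2 du] / [∫_{0}^{1} sin(4·π·u)^2 du].
With ∫ sin(4·π·u)^2 du = u/2 - sin(4·π·u)·cos(4·π·u)/(8·π) + C, the region integral is √(3)/(16·π) + 1/6 and the full one is 1/2.
Taking the ratio, P = (√(3)/8 + π/3)/π.

P ≈ 0.4022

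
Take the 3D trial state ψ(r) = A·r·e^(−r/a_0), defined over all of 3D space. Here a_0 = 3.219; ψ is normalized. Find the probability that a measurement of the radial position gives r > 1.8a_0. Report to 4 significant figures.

P = ∫ |ψ|² 4πr² dr over r > 1.8a_0.
A² is fixed by ∫₀^∞ 4πr²|ψ|² dr = 1, i.e. A² = (3·π·a_0^5)^(−1).
Substituting u = r/a_0, A², 4π and the length scale all cancel in the ratio: P = ∫_{1.8}^{∞} u^4·e^(-2·u) du / ∫_{0}^{∞} u^4·e^(-2·u) du.
With ∫ u^4·e^(-2·u) du = -(u^4/2 + u^3 + 3·u^2/2 + 3·u/2 + 3/4)·e^(-2·u) + C, the region integral is ≈ 0.529829 and the full one is 3/4.
The region integral divided by the full integral gives P = 0.70644.

P ≈ 0.7064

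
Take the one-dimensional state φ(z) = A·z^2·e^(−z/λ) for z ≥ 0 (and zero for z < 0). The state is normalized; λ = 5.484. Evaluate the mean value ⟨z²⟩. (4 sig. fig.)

The expectation value is the |φ|²-weighted average of z^2: ∫ z^2|φ|² dz.
Since the A² factors cancel between numerator and denominator, ⟨z²⟩ = 15·λ^2/2.
Putting λ = 5.484 gives 225.56.

⟨z^2⟩ ≈ 225.6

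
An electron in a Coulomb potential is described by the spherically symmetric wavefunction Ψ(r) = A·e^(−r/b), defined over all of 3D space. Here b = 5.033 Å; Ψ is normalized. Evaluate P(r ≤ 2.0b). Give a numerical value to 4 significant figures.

P ≈ 0.7619

With dV = 4πr²dr, the probability is ∫|Ψ|² dV over r ≤ 2.0b.
A² is fixed by ∫₀^∞ 4πr²|Ψ|² dr = 1, i.e. A² = (π·b^3)^(−1).
Let u = r/b; then A², 4π and the length scale all cancel, so P = ∫_{0}^{2.0} u^2·e^(-2·u) du ÷ ∫_{0}^{∞} u^2·e^(-2·u) du.
An antiderivative of u^2·e^(-2·u) is -(2·u^2 + 2·u + 1)·e^(-2·u)/4; evaluating from 0 to 2.0 gives 1/4 - 13·e^(-4)/4, while the full integral is 1/4.
Taking the ratio yields P = 0.76190.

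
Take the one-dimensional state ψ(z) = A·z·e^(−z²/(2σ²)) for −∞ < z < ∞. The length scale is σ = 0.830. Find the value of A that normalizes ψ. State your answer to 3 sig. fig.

A ≈ 1.40

Require ∫ |ψ|² dz = 1 over the whole domain.
Differentiating ∫e^(−αz²) dz = √(π/α) under α to get the higher moments, with ψ = A·z·e^(−z²/(2σ²)), the integral evaluates to A²·[√(π)·σ^3/2].
So A² = (√(π)·σ^3/2)^(−1).
With σ = 0.830: A² = 1.973 and A = 1.405.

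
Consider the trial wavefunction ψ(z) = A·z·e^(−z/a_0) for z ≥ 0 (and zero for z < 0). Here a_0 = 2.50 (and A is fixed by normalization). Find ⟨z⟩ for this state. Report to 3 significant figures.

⟨z⟩ ≈ 3.75

⟨z⟩ = ∫ z |ψ|² dz over the full domain.
Using ∫₀^∞ zⁿ e^(−αz) dz = n!/αⁿ⁺¹, evaluating both integrals, ⟨z⟩ = 3·a_0/2.
With a_0 = 2.50, ⟨z⟩ = 3.750.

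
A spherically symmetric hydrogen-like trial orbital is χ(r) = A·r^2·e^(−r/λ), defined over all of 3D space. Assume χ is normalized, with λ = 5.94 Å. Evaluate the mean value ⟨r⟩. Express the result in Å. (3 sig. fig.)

⟨r⟩ ≈ 20.8 Å

⟨r⟩ = ∫ r |χ|² 4πr² dr over the full domain.
With ∫₀^∞ r^7 e^(−αr) dr = 7!/α^8, evaluating both integrals, ⟨r⟩ = 7·λ/2.
Putting λ = 5.94 gives 20.79.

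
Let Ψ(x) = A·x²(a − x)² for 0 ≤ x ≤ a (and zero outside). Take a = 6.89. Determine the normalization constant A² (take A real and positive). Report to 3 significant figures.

Normalization requires ∫|Ψ|² dx = 1, integrated from 0 to a.
Expanding the polynomial and integrating term by term, with Ψ = A·x²(a − x)², the integral evaluates to A²·[a^9/630].
Substituting a = 6.89 gives A² = 0.00001800, so A = 0.004243.

A^2 ≈ 0.0000180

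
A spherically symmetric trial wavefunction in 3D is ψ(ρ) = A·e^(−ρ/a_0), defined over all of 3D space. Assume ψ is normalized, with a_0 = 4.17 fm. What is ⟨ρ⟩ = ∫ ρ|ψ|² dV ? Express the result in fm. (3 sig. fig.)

⟨ρ⟩ = ∫ ρ |ψ|² 4πρ² dρ over the full domain.
The ratio of the moment integral to the normalization integral gives ⟨ρ⟩ = 3·a_0/2.
With a_0 = 4.17, ⟨ρ⟩ = 6.255.

⟨ρ⟩ ≈ 6.26 fm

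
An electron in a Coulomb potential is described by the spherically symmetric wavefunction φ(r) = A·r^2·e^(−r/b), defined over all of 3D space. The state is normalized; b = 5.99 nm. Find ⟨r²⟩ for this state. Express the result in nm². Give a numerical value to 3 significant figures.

⟨r^2⟩ ≈ 502 nm^2

⟨r²⟩ = ∫ r^2 |φ|² 4πr² dr over the full domain.
Evaluating both integrals, ⟨r²⟩ = 14·b^2.
Putting b = 5.99 gives 502.3.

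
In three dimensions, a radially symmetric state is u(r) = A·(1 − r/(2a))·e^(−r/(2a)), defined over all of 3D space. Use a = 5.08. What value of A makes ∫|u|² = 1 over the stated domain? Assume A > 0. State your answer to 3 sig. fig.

Normalization requires ∫|u|² 4πr² dr = 1, integrated from 0 to ∞.
Carrying out the integral gives A² · 8·π·a^3.
With a = 5.08: A² = 0.0003035 and A = 0.01742.

A ≈ 0.0174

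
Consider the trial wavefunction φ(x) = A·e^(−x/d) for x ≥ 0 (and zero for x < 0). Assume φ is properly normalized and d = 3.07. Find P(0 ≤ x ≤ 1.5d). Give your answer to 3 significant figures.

P = ∫_{0}^{1.5d} |φ(x)|² dx.
The normalization integral ∫|φ|²dx over the whole domain equals d/2·A², and A² cancels in the ratio.
Let u = x/d; then A² and the length scale cancel, so P = ∫_{0}^{1.5} e^(-2·u) du ÷ ∫_{0}^{∞} e^(-2·u) du.
With ∫ e^(-2·u) du = -e^(-2·u)/2 + C, the region integral is 1/2 - e^(-3)/2 and the full one is 1/2.
Taking the ratio, P = 0.9502.

P ≈ 0.950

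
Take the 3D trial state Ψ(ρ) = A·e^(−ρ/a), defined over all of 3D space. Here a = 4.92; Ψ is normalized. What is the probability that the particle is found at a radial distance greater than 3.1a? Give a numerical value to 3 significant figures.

Integrate the radial probability density 4πρ²|Ψ|² over ρ > 3.1a.
A² is fixed by ∫₀^∞ 4πρ²|Ψ|² dρ = 1, i.e. A² = (π·a^3)^(−1).
Substituting u = ρ/a, A², 4π and the length scale all cancel in the ratio: P = ∫_{3.1}^{∞} u^2·e^(-2·u) du / ∫_{0}^{∞} u^2·e^(-2·u) du.
An antiderivative of u^2·e^(-2·u) is -(2·u^2 + 2·u + 1)·e^(-2·u)/4; evaluating from 3.1 to ∞ gives 1321·e^(-31/5)/200, while the full integral is 1/4.
The region integral divided by the full integral gives P = 0.05362.

P ≈ 0.0536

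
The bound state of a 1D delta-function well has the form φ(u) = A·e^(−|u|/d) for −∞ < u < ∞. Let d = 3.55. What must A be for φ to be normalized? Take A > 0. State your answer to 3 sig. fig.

A ≈ 0.531

Require ∫ |φ|² du = 1 over the whole domain.
Using ∫₀^∞ uⁿ e^(−αu) du = n!/αⁿ⁺¹, ∫|φ|² du = A²·(d).
Substituting d = 3.55 gives A² = 0.2817, so A = 0.5307.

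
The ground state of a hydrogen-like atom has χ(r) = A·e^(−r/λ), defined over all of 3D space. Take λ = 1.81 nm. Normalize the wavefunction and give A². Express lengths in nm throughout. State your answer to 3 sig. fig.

A^2 ≈ 0.0537 nm^(-3)

Require ∫ |χ|² 4πr² dr = 1 over the whole domain.
Recall ∫₀^∞ r^m e^(−r/β) dr = m!·β^(m+1), the integral (without the A² prefactor) comes out to π·λ^3.
Setting this equal to 1 gives A² = 1/(π·λ^3).
Substituting λ = 1.81 gives A² = 0.05368, so A = 0.2317.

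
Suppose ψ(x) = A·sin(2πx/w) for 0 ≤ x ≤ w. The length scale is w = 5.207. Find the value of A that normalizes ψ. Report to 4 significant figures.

We need A² ∫|f|² dx = 1, taking the integral from 0 to w.
Using sin²θ = (1 − cos 2θ)/2, the integral (without the A² prefactor) comes out to w/2.
So A² = (w/2)^(−1).
Plugging in w = 5.207 yields A = 0.61976.

A ≈ 0.6198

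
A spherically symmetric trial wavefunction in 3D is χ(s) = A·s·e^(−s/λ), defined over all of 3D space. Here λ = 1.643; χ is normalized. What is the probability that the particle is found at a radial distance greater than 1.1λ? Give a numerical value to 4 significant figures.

Integrate the radial probability density 4πs²|χ|² over s > 1.1λ.
A² is fixed by ∫₀^∞ 4πs²|χ|² ds = 1, i.e. A² = (3·π·λ^5)^(−1).
Substituting u = s/λ, A², 4π and the length scale all cancel in the ratio: P = ∫_{1.1}^{∞} u^4·e^(-2·u) du / ∫_{0}^{∞} u^4·e^(-2·u) du.
Using ∫ u^4·e^(-2·u) du = -(u^4/2 + u^3 + 3·u^2/2 + 3·u/2 + 3/4)·e^(-2·u), the numerator is ≈ 0.695628 and the denominator is 3/4.
The region integral divided by the full integral gives P = 0.92750.

P ≈ 0.9275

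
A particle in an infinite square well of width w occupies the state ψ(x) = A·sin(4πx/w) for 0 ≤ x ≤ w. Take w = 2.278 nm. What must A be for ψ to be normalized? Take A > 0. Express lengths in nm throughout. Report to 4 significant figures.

A ≈ 0.9370 nm^(-1/2)

The normalization condition is ∫|ψ|² dx = 1 from 0 to w.
Carrying out the integral gives A² · w/2.
Setting this equal to 1 gives A² = 1/(w/2).
Substituting w = 2.278 gives A² = 0.87796, so A = 0.93700.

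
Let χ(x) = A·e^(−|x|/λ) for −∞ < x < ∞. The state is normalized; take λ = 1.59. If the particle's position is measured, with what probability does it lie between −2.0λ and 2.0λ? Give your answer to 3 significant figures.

P = ∫_{−2.0λ}^{2.0λ} |χ(x)|² dx.
With A² fixed by ∫|χ|² = 1, i.e. A² = (λ)^(−1), substitute and integrate.
By symmetry take twice the x ≥ 0 contribution in numerator and denominator; the 2's cancel. Substituting u = x/λ, A² and the length scale cancel in the ratio: P = ∫_{0}^{2.0} e^(-2·u) du / ∫_{0}^{∞} e^(-2·u) du.
With ∫ e^(-2·u) du = -e^(-2·u)/2 + C, the region integral is 1/2 - e^(-4)/2 and the full one is 1/2.
The result is P = 0.9817.

P ≈ 0.982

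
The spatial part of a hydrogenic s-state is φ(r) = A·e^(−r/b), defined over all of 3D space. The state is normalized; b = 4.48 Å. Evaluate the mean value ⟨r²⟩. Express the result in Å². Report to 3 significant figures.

⟨r²⟩ = ∫ r^2 |φ|² 4πr² dr over the full domain.
Evaluating both integrals, ⟨r²⟩ = 3·b^2.
With b = 4.48, ⟨r^2⟩ = 60.21.

⟨r^2⟩ ≈ 60.2 Å^2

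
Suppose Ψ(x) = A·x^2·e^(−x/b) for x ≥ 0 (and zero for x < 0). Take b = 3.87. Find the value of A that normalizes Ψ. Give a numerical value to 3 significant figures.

Normalization requires ∫|Ψ|² dx = 1, integrated from 0 to ∞.
Carrying out the integral gives A² · 3·b^5/4.
So A² = (3·b^5/4)^(−1).
With b = 3.87: A² = 0.001536 and A = 0.03919.

A ≈ 0.0392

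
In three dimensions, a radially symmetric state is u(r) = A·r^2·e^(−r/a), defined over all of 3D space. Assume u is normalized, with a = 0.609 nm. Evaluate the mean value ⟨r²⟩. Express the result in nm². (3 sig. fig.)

⟨r²⟩ = ∫ r^2 |u|² 4πr² dr over the full domain.
Since the A² factors cancel between numerator and denominator, ⟨r²⟩ = 14·a^2.
With a = 0.609, ⟨r^2⟩ = 5.192.

⟨r^2⟩ ≈ 5.19 nm^2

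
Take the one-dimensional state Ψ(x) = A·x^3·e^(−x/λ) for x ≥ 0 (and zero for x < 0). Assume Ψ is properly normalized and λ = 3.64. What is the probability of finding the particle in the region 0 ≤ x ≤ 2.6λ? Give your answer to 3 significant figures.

|Ψ|² is the probability density, so P = ∫_{0}^{2.6λ} |Ψ|² dx.
Since A² = 1/(45·λ^7/8), this is the region integral divided by the full normalization integral.
Let u = x/λ; then A² and the length scale cancel, so P = ∫_{0}^{2.6} u^6·e^(-2·u) du ÷ ∫_{0}^{∞} u^6·e^(-2·u) du.
Using ∫ u^6·e^(-2·u) du = -(4·u^6 + 12·u^5 + 30·u^4 + 60·u^3 + 90·u^2 + 90·u + 45)·e^(-2·u)/8, the numerator is ≈ 1.5053 and the denominator is 45/8.
Taking the ratio, P = 0.2676.

P ≈ 0.268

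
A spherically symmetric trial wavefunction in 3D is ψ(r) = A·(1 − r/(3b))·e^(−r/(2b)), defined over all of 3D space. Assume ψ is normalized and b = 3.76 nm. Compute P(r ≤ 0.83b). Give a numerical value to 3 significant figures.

P ≈ 0.100

P = ∫ |ψ|² 4πr² dr over r ≤ 0.83b.
The full normalization integral is A²·[8·π·b^3/3] = 1, fixing A².
Let u = r/b; then A², 4π and the length scale all cancel, so P = ∫_{0}^{0.83} u^2·(1 - u/3)^2·e^(-u) du ÷ ∫_{0}^{∞} u^2·(1 - u/3)^2·e^(-u) du.
Using ∫ u^2·(1 - u/3)^2·e^(-u) du = (-u^4 + 2·u^3 - 3·u^2 - 6·u - 6)·e^(-u)/9, the numerator is ≈ 0.066968 and the denominator is 2/3.
The region integral divided by the full integral gives P = 0.1005.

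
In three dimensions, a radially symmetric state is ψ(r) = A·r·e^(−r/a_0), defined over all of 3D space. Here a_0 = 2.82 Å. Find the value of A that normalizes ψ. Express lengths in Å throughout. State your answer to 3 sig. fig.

A ≈ 0.0244 Å^(-5/2)

We need A² ∫|f|² 4πr² dr = 1, taking the integral from 0 to ∞.
(Spherical symmetry: dV = 4πr² dr.)
Recall ∫₀^∞ r^m e^(−r/β) dr = m!·β^(m+1), the integral (without the A² prefactor) comes out to 3·π·a_0^5.
Setting this equal to 1 gives A² = 1/(3·π·a_0^5).
With a_0 = 2.82: A² = 0.0005950 and A = 0.02439.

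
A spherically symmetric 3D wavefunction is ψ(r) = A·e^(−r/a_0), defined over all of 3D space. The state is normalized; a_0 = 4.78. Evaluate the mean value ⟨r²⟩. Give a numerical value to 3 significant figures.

The expectation value is the |ψ|²-weighted average of r^2: ∫ r^2|ψ|² 4πr² dr.
The ratio of the moment integral to the normalization integral gives ⟨r²⟩ = 3·a_0^2.
With a_0 = 4.78, ⟨r^2⟩ = 68.55.

⟨r^2⟩ ≈ 68.5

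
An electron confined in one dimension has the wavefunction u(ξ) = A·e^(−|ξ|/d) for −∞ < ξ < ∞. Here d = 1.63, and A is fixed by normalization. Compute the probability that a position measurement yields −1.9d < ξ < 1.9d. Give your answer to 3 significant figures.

|u|² is the probability density, so P = ∫_{−1.9d}^{1.9d} |u|² dξ.
The normalization integral ∫|u|²dξ over the whole domain equals d·A², and A² cancels in the ratio.
Both integrals are even about ξ = 0, so only the ξ ≥ 0 halves are needed (the factors of 2 cancel). Let t = ξ/d; then A² and the length scale cancel, so P = ∫_{0}^{1.9} e^(-2·t) dt ÷ ∫_{0}^{∞} e^(-2·t) dt.
An antiderivative of e^(-2·t) is -e^(-2·t)/2; evaluating from 0 to 1.9 gives 1/2 - e^(-19/5)/2, while the full integral is 1/2.
The result is P = 0.9776.

P ≈ 0.978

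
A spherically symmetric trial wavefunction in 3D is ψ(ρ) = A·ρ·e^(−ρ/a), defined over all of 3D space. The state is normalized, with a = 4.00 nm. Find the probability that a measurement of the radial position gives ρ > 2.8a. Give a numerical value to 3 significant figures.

P ≈ 0.342

P = ∫ |ψ|² 4πρ² dρ over ρ > 2.8a.
Normalization gives A² = 1/(3·π·a^5).
Let u = ρ/a; then A², 4π and the length scale all cancel, so P = ∫_{2.8}^{∞} u^4·e^(-2·u) du ÷ ∫_{0}^{∞} u^4·e^(-2·u) du.
An antiderivative of u^4·e^(-2·u) is -(u^4/2 + u^3 + 3·u^2/2 + 3·u/2 + 3/4)·e^(-2·u); evaluating from 2.8 to ∞ gives ≈ 0.25661, while the full integral is 3/4.
The region integral divided by the full integral gives P = 0.3422.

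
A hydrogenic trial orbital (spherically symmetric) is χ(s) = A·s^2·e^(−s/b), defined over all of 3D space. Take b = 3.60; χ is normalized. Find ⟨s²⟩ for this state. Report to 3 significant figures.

⟨s²⟩ = ∫ s^2 |χ|² 4πs² ds over the full domain.
With ∫₀^∞ s^8 e^(−αs) ds = 8!/α^9, since the A² factors cancel between numerator and denominator, ⟨s²⟩ = 14·b^2.
With b = 3.60, ⟨s^2⟩ = 181.4.

⟨s^2⟩ ≈ 181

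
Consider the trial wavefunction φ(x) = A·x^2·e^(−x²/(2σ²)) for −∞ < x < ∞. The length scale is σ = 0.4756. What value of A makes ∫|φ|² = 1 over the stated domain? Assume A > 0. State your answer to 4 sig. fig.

A ≈ 5.560

The normalization condition is ∫|φ|² dx = 1 from −∞ to ∞.
Carrying out the integral gives A² · 3·√(π)·σ^5/4.
With σ = 0.4756: A² = 30.914 and A = 5.5600.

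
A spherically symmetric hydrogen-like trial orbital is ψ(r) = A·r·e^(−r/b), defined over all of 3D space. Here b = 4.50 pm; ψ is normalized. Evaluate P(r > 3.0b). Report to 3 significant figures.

P ≈ 0.285

Integrate the radial probability density 4πr²|ψ|² over r > 3.0b.
A² is fixed by ∫₀^∞ 4πr²|ψ|² dr = 1, i.e. A² = (3·π·b^5)^(−1).
In terms of u = r/b (A², 4π and the length scale all cancel between numerator and denominator), P = [∫_{3.0}^{∞} u^4·e^(-2·u) du] / [∫_{0}^{∞} u^4·e^(-2·u) du].
With ∫ u^4·e^(-2·u) du = -(u^4/2 + u^3 + 3·u^2/2 + 3·u/2 + 3/4)·e^(-2·u) + C, the region integral is 345·e^(-6)/4 and the full one is 3/4.
This evaluates to P = 0.2851.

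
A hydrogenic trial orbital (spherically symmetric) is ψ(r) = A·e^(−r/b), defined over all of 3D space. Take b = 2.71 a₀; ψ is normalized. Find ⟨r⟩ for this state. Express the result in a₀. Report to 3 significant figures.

⟨r⟩ ≈ 4.07 a₀

⟨r⟩ = ∫ r |ψ|² 4πr² dr over the full domain.
Since the A² factors cancel between numerator and denominator, ⟨r⟩ = 3·b/2.
Putting b = 2.71 gives 4.065.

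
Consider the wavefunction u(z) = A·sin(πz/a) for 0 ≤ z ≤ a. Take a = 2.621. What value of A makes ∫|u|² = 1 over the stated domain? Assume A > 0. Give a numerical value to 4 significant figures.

Normalization requires ∫|u|² dz = 1, integrated from 0 to a.
∫|u|² dz = A²·(a/2).
Setting this equal to 1 gives A² = 1/(a/2).
Plugging in a = 2.621 yields A = 0.87354.

A ≈ 0.8735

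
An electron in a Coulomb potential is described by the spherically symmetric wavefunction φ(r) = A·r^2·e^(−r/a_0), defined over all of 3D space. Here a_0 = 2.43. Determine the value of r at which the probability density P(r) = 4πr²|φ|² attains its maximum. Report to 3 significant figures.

r ≈ 7.29

Differentiate P(r) = 4πr²|φ|² with respect to r and set to zero.
Solving yields r = 3·a_0.
With a_0 = 2.43, the most probable radial distance is 7.290.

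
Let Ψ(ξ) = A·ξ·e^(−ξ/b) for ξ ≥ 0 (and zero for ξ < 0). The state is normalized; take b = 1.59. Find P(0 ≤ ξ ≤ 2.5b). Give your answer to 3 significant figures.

|Ψ|² is the probability density, so P = ∫_{0}^{2.5b} |Ψ|² dξ.
The normalization integral ∫|Ψ|²dξ over the whole domain equals b^3/4·A², and A² cancels in the ratio.
Let u = ξ/b; then A² and the length scale cancel, so P = ∫_{0}^{2.5} u^2·e^(-2·u) du ÷ ∫_{0}^{∞} u^2·e^(-2·u) du.
Using ∫ u^2·e^(-2·u) du = -(2·u^2 + 2·u + 1)·e^(-2·u)/4, the numerator is 1/4 - 37·e^(-5)/8 and the denominator is 1/4.
Taking the ratio, P = 0.8753.

P ≈ 0.875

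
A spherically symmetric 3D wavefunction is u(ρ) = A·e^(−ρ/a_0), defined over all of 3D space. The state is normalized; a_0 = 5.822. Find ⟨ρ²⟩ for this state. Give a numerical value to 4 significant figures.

By definition ⟨ρ²⟩ = ∫ ρ^2 |u(ρ)|² 4πρ² dρ.
With ∫₀^∞ ρ^4 e^(−αρ) dρ = 4!/α^5, evaluating both integrals, ⟨ρ²⟩ = 3·a_0^2.
With a_0 = 5.822, ⟨ρ^2⟩ = 101.69.

⟨ρ^2⟩ ≈ 101.7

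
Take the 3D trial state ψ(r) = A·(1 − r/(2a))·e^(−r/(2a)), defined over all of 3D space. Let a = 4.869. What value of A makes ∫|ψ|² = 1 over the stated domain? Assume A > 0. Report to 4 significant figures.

A ≈ 0.01857

Require ∫ |ψ|² 4πr² dr = 1 over the whole domain.
The angular integral contributes 4π, leaving ∫₀^∞ r²|ψ|² dr.
With ψ = A·(1 − r/(2a))·e^(−r/(2a)), the integral evaluates to A²·[8·π·a^3].
Setting this equal to 1 gives A² = 1/(8·π·a^3).
With a = 4.869: A² = 0.00034470 and A = 0.018566.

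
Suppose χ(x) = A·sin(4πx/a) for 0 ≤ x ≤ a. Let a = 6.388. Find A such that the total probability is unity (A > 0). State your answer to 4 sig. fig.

A ≈ 0.5595

We need A² ∫|f|² dx = 1, taking the integral from 0 to a.
Using sin²θ = (1 − cos 2θ)/2, the integral (without the A² prefactor) comes out to a/2.
Setting this equal to 1 gives A² = 1/(a/2).
Substituting a = 6.388 gives A² = 0.31309, so A = 0.55954.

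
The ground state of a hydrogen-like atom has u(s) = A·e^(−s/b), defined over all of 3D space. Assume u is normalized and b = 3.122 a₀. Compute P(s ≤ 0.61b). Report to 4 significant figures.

Integrate the radial probability density 4πs²|u|² over s ≤ 0.61b.
A² is fixed by ∫₀^∞ 4πs²|u|² ds = 1, i.e. A² = (π·b^3)^(−1).
Let t = s/b; then A², 4π and the length scale all cancel, so P = ∫_{0}^{0.61} t^2·e^(-2·t) dt ÷ ∫_{0}^{∞} t^2·e^(-2·t) dt.
With ∫ t^2·e^(-2·t) dt = -(2·t^2 + 2·t + 1)·e^(-2·t)/4 + C, the region integral is ≈ 0.0312197 and the full one is 1/4.
Taking the ratio yields P = 0.12488.

P ≈ 0.1249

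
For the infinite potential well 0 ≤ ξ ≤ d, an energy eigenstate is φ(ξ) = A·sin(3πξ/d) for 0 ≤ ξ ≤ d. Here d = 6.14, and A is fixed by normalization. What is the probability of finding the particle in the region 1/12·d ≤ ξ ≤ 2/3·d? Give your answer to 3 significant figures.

P ≈ 0.636

The probability is P = ∫ |φ|² dξ over [1/12·d, 2/3·d].
With A² fixed by ∫|φ|² = 1, i.e. A² = (d/2)^(−1), substitute and integrate.
Let u = ξ/d; then A² and the length scale cancel, so P = ∫_{1/12}^{2/3} sin(3·π·u)^2 du ÷ ∫_{0}^{1} sin(3·π·u)^2 du.
Using ∫ sin(3·π·u)^2 du = u/2 - sin(6·π·u)/(12·π), the numerator is 1/(12·π) + 7/24 and the denominator is 1/2.
Taking the ratio, P = (2 + 7·π)/(12·π).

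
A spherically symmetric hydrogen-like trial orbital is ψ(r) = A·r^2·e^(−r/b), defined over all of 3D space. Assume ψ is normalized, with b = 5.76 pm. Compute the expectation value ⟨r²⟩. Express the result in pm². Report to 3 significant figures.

By definition ⟨r²⟩ = ∫ r^2 |ψ(r)|² 4πr² dr.
Using ∫₀^∞ rⁿ e^(−αr) dr = n!/αⁿ⁺¹, evaluating both integrals, ⟨r²⟩ = 14·b^2.
With b = 5.76, ⟨r^2⟩ = 464.5.

⟨r^2⟩ ≈ 464 pm^2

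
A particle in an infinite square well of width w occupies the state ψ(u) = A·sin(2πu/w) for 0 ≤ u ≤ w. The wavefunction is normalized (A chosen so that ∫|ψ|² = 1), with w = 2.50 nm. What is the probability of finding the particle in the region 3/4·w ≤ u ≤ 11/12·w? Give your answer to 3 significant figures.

P ≈ 0.236

|ψ|² is the probability density, so P = ∫_{3/4·w}^{11/12·w} |ψ|² du.
The normalization integral ∫|ψ|²du over the whole domain equals w/2·A², and A² cancels in the ratio.
Substituting t = u/w, A² and the length scale cancel in the ratio: P = ∫_{3/4}^{11/12} sin(2·π·t)^2 dt / ∫_{0}^{1} sin(2·π·t)^2 dt.
Using ∫ sin(2·π·t)^2 dt = t/2 - sin(4·π·t)/(8·π), the numerator is √(3)/(16·π) + 1/12 and the denominator is 1/2.
Evaluating gives P = (√(3)/8 + π/6)/π.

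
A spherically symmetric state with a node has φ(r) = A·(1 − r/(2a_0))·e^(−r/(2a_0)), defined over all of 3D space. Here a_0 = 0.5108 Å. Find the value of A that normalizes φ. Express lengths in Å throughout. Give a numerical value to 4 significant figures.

A ≈ 0.5464 Å^(-3/2)

Normalization requires ∫|φ|² 4πr² dr = 1, integrated from 0 to ∞.
(Spherical symmetry: dV = 4πr² dr.)
With ∫₀^∞ r^4 e^(−αr) dr = 4!/α^5, ∫|φ|² 4πr² dr = A²·(8·π·a_0^3).
Setting this equal to 1 gives A² = 1/(8·π·a_0^3).
Plugging in a_0 = 0.5108 yields A = 0.54639.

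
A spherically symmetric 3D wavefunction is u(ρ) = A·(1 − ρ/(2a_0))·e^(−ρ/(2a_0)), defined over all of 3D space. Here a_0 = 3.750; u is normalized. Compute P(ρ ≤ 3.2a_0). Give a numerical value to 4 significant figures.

Integrate the radial probability density 4πρ²|u|² over ρ ≤ 3.2a_0.
A² is fixed by ∫₀^∞ 4πρ²|u|² dρ = 1, i.e. A² = (8·π·a_0^3)^(−1).
In terms of t = ρ/a_0 (A², 4π and the length scale all cancel between numerator and denominator), P = [∫_{0}^{3.2} t^2·(1 - t/2)^2·e^(-t) dt] / [∫_{0}^{∞} t^2·(1 - t/2)^2·e^(-t) dt].
An antiderivative of t^2·(1 - t/2)^2·e^(-t) is -(t^4/4 + t^2 + 2·t + 2)·e^(-t); evaluating from 0 to 3.2 gives ≈ 0.171636, while the full integral is 2.
This evaluates to P = 0.085818.

P ≈ 0.08582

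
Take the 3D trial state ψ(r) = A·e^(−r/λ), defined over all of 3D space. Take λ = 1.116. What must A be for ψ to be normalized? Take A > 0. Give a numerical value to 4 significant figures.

The normalization condition is ∫|ψ|² 4πr² dr = 1 from 0 to ∞.
(Spherical symmetry: dV = 4πr² dr.)
With ∫₀^∞ r^2 e^(−αr) dr = 2!/α^3, ∫|ψ|² 4πr² dr = A²·(π·λ^3).
Hence A² = 1/[π·λ^3].
Substituting λ = 1.116 gives A² = 0.22901, so A = 0.47855.

A ≈ 0.4786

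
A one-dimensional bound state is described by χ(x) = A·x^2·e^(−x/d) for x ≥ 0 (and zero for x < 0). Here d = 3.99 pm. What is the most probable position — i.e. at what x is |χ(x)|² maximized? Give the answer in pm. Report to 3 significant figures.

x ≈ 7.98 pm

Differentiate |χ(x)|² with respect to x and set to zero.
Solving yields x = 2·d.
With d = 3.99, the most probable position is 7.980 pm.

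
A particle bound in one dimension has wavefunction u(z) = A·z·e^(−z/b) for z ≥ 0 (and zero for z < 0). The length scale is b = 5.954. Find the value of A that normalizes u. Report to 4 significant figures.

The normalization condition is ∫|u|² dz = 1 from 0 to ∞.
With ∫₀^∞ z^2 e^(−αz) dz = 2!/α^3, ∫|u|² dz = A²·(b^3/4).
Setting this equal to 1 gives A² = 1/(b^3/4).
Plugging in b = 5.954 yields A = 0.13766.

A ≈ 0.1377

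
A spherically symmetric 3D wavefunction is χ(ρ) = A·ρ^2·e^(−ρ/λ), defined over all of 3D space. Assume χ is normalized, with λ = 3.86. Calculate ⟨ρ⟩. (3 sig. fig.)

⟨ρ⟩ ≈ 13.5

By definition ⟨ρ⟩ = ∫ ρ |χ(ρ)|² 4πρ² dρ.
Evaluating both integrals, ⟨ρ⟩ = 7·λ/2.
With λ = 3.86, ⟨ρ⟩ = 13.51.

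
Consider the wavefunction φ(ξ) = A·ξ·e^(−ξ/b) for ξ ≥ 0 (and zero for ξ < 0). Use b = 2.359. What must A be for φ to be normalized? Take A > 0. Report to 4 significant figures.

Normalization requires ∫|φ|² dξ = 1, integrated from 0 to ∞.
The integral (without the A² prefactor) comes out to b^3/4.
Setting this equal to 1 gives A² = 1/(b^3/4).
Plugging in b = 2.359 yields A = 0.55200.

A ≈ 0.5520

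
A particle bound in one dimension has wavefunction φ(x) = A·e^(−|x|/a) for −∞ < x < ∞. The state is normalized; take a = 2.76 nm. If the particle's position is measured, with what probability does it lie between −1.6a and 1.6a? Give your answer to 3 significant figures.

The probability is P = ∫ |φ|² dx over [−1.6a, 1.6a].
With A² fixed by ∫|φ|² = 1, i.e. A² = (a)^(−1), substitute and integrate.
Both integrals are even about x = 0, so only the x ≥ 0 halves are needed (the factors of 2 cancel). In terms of u = x/a (A² and the length scale cancel between numerator and denominator), P = [∫_{0}^{1.6} e^(-2·u) du] / [∫_{0}^{∞} e^(-2·u) du].
Using ∫ e^(-2·u) du = -e^(-2·u)/2, the numerator is 1/2 - e^(-16/5)/2 and the denominator is 1/2.
The result is P = 0.9592.

P ≈ 0.959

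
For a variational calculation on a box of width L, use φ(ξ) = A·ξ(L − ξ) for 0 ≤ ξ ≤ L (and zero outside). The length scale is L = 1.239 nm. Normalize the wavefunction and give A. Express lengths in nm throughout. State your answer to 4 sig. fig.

A ≈ 3.205 nm^(-5/2)

The normalization condition is ∫|φ|² dξ = 1 from 0 to L.
With φ = A·ξ(L − ξ), the integral evaluates to A²·[L^5/30].
Setting this equal to 1 gives A² = 1/(L^5/30).
Plugging in L = 1.239 yields A = 3.2054.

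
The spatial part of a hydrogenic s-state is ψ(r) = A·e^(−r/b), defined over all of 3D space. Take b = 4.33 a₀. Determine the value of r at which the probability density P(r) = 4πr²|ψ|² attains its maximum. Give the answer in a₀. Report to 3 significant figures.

The maximum of P(r) = 4πr²|ψ|² occurs where its derivative vanishes.
This gives r = b.
With b = 4.33, the most probable radial distance is 4.330 a₀.

r ≈ 4.33 a₀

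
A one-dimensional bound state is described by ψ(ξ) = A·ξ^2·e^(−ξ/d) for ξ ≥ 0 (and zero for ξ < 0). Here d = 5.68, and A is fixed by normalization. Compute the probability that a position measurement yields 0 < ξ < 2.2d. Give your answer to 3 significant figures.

P = ∫_{0}^{2.2d} |ψ(ξ)|² dξ.
Since A² = 1/(3·d^5/4), this is the region integral divided by the full normalization integral.
In terms of u = ξ/d (A² and the length scale cancel between numerator and denominator), P = [∫_{0}^{2.2} u^4·e^(-2·u) du] / [∫_{0}^{∞} u^4·e^(-2·u) du].
An antiderivative of u^4·e^(-2·u) is -(u^4/2 + u^3 + 3·u^2/2 + 3·u/2 + 3/4)·e^(-2·u); evaluating from 0 to 2.2 gives ≈ 0.33661, while the full integral is 3/4.
This works out to P = 0.4488.

P ≈ 0.449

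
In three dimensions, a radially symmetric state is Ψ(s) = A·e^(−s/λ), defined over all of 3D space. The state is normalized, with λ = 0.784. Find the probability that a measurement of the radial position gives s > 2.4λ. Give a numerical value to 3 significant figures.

P ≈ 0.143

With dV = 4πs²ds, the probability is ∫|Ψ|² dV over s > 2.4λ.
A² is fixed by ∫₀^∞ 4πs²|Ψ|² ds = 1, i.e. A² = (π·λ^3)^(−1).
Let u = s/λ; then A², 4π and the length scale all cancel, so P = ∫_{2.4}^{∞} u^2·e^(-2·u) du ÷ ∫_{0}^{∞} u^2·e^(-2·u) du.
An antiderivative of u^2·e^(-2·u) is -(2·u^2 + 2·u + 1)·e^(-2·u)/4; evaluating from 2.4 to ∞ gives 433·e^(-24/5)/100, while the full integral is 1/4.
The region integral divided by the full integral gives P = 0.1425.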